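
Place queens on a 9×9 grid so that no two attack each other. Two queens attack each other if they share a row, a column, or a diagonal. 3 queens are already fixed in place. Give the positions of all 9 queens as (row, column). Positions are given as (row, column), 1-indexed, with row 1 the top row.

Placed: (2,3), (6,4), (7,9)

Row 1: attacked by (2,3)→{2,3,4}; (6,4)→{4,9}; (7,9)→{3,9}. Safe: 1, 5, 6, 7, 8. Place at column 1.
Row 3: attacked by (1,1)→{1,3}; (2,3)→{2,3,4}; (6,4)→{1,4,7}; (7,9)→{5,9}. Safe: 6, 8. Place at column 6.
Row 4: attacked by (1,1)→{1,4}; (2,3)→{1,3,5}; (3,6)→{5,6,7}; (6,4)→{2,4,6}; (7,9)→{6,9}. Safe: 8. Place at column 8.
Row 5: attacked by (1,1)→{1,5}; (2,3)→{3,6}; (3,6)→{4,6,8}; (4,8)→{7,8,9}; (6,4)→{3,4,5}; (7,9)→{7,9}. Safe: 2. Place at column 2.
Row 8: attacked by (1,1)→{1,8}; (2,3)→{3,9}; (3,6)→{1,6}; (4,8)→{4,8}; (5,2)→{2,5}; (6,4)→{2,4,6}; (7,9)→{8,9}. Safe: 7. Place at column 7.
Row 9: attacked by (1,1)→{1,9}; (2,3)→{3}; (3,6)→{6}; (4,8)→{3,8}; (5,2)→{2,6}; (6,4)→{1,4,7}; (7,9)→{7,9}; (8,7)→{6,7,8}. Safe: 5. Place at column 5.
Columns [1, 3, 6, 8, 2, 4, 9, 7, 5], r−c [0, -1, -3, -4, 3, 2, -2, 1, 4], r+c [2, 5, 9, 12, 7, 10, 16, 15, 14] are all distinct, so no two queens attack.

(1,1) (2,3) (3,6) (4,8) (5,2) (6,4) (7,9) (8,7) (9,5)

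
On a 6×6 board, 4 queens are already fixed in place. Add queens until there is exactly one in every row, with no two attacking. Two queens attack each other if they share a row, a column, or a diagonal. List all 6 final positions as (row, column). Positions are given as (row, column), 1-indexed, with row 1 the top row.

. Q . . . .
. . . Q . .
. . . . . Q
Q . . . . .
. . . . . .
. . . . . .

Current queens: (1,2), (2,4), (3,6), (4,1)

Row 5: attacked by (1,2)→{2,6}; (2,4)→{1,4}; (3,6)→{4,6}; (4,1)→{1,2}. Safe: 3, 5. Place at column 3.
Row 6: attacked by (1,2)→{2}; (2,4)→{4}; (3,6)→{3,6}; (4,1)→{1,3}; (5,3)→{2,3,4}. Safe: 5. Place at column 5.
Columns [2, 4, 6, 1, 3, 5], r−c [-1, -2, -3, 3, 2, 1], r+c [3, 6, 9, 5, 8, 11] are all distinct, so no two queens attack.

(1,2) (2,4) (3,6) (4,1) (5,3) (6,5)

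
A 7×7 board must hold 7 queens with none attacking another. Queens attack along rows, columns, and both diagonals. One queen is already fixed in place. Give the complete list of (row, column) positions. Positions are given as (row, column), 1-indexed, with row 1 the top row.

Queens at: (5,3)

Row 1: attacked by (5,3)→{3,7}. Safe: 1, 2, 4, 5, 6. Place at column 5.
Row 2: attacked by (1,5)→{4,5,6}; (5,3)→{3,6}. Safe: 1, 2, 7. Place at column 7.
Row 3: attacked by (1,5)→{3,5,7}; (2,7)→{6,7}; (5,3)→{1,3,5}. Safe: 2, 4. Place at column 2.
Row 4: attacked by (1,5)→{2,5}; (2,7)→{5,7}; (3,2)→{1,2,3}; (5,3)→{2,3,4}. Safe: 6. Place at column 6.
Row 6: attacked by (1,5)→{5}; (2,7)→{3,7}; (3,2)→{2,5}; (4,6)→{4,6}; (5,3)→{2,3,4}. Safe: 1. Place at column 1.
Row 7: attacked by (1,5)→{5}; (2,7)→{2,7}; (3,2)→{2,6}; (4,6)→{3,6}; (5,3)→{1,3,5}; (6,1)→{1,2}. Safe: 4. Place at column 4.
Columns [5, 7, 2, 6, 3, 1, 4], r−c [-4, -5, 1, -2, 2, 5, 3], r+c [6, 9, 5, 10, 8, 7, 11] are all distinct, so no two queens attack.

(1,5) (2,7) (3,2) (4,6) (5,3) (6,1) (7,4)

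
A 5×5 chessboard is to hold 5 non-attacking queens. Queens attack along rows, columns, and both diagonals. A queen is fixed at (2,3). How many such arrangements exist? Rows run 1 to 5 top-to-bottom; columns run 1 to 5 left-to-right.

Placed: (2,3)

Branch on row 1: col 1 → 1; col 5 → 1.
Sum: 1 + 1 = 2.

2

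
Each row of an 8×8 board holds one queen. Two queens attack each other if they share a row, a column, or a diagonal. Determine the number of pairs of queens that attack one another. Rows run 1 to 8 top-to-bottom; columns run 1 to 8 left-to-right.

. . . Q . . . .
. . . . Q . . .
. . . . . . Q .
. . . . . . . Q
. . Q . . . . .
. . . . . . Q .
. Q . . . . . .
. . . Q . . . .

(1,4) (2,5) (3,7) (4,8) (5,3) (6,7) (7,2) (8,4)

Same column: (1,4)–(8,4) (column 4); (3,7)–(6,7) (column 7).
Same diagonal: (1,4)–(2,5) (|1−2| = |4−5| = 1); (3,7)–(4,8) (|3−4| = |7−8| = 1); (4,8)–(8,4) (|4−8| = |8−4| = 4).
Total attacking pairs: 5.

5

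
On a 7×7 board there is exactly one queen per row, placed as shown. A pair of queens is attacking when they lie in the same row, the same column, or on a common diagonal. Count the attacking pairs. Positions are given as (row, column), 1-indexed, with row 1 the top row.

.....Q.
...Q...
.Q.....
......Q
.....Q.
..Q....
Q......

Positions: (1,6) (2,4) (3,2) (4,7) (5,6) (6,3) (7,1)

2

Same column: (1,6)–(5,6) (column 6).
Same diagonal: (4,7)–(5,6) (|4−5| = |7−6| = 1).
Total attacking pairs: 2.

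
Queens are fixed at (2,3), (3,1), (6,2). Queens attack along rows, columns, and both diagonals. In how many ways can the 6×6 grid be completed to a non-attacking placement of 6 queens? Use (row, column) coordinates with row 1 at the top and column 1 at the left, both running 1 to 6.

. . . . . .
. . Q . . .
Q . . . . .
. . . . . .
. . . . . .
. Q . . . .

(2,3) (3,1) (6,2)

Branch on row 1: col 5 → 1; col 6 → 0.
Sum: 1 + 0 = 1.

1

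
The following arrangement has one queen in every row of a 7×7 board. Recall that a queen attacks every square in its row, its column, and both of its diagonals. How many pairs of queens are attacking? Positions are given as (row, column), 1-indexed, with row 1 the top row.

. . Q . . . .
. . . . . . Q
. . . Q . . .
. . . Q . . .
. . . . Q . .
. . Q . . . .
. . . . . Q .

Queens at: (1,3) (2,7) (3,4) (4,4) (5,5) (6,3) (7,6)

4

Same column: (1,3)–(6,3) (column 3); (3,4)–(4,4) (column 4).
Same diagonal: (2,7)–(6,3) (|2−6| = |7−3| = 4); (4,4)–(5,5) (|4−5| = |4−5| = 1).
Total attacking pairs: 4.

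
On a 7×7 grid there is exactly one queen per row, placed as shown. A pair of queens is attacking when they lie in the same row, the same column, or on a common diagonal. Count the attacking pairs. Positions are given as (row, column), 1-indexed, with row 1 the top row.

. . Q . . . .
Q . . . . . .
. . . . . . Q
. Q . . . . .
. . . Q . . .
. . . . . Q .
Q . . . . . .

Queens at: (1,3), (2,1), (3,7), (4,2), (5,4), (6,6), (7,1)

2

Same column: (2,1)–(7,1) (column 1).
Same diagonal: (2,1)–(5,4) (|2−5| = |1−4| = 3).
Total attacking pairs: 2.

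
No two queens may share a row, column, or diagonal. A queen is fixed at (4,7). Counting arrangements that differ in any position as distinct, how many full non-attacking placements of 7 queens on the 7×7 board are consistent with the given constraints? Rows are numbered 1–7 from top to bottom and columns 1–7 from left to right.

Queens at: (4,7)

6

Branch on row 1: col 1 → 1; col 2 → 2; col 3 → 0; col 5 → 1; col 6 → 2.
Sum: 1 + 2 + 0 + 1 + 2 = 6.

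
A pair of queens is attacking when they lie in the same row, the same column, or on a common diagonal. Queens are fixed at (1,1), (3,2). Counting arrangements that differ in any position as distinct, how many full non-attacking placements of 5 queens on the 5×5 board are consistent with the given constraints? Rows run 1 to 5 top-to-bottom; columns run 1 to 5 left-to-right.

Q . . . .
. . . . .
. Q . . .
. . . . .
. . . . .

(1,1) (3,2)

Branch on row 2: col 4 → 1; col 5 → 0.
Sum: 1 + 0 = 1.

1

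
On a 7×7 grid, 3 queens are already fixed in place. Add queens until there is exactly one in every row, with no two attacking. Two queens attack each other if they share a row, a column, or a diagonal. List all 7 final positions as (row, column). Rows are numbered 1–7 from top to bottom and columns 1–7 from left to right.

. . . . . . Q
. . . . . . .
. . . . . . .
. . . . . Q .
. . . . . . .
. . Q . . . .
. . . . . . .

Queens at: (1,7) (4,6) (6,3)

Row 2: attacked by (1,7)→{6,7}; (4,6)→{4,6}; (6,3)→{3,7}. Safe: 1, 2, 5. Place at column 2.
Row 3: attacked by (1,7)→{5,7}; (2,2)→{1,2,3}; (4,6)→{5,6,7}; (6,3)→{3,6}. Safe: 4. Place at column 4.
Row 5: attacked by (1,7)→{3,7}; (2,2)→{2,5}; (3,4)→{2,4,6}; (4,6)→{5,6,7}; (6,3)→{2,3,4}. Safe: 1. Place at column 1.
Row 7: attacked by (1,7)→{1,7}; (2,2)→{2,7}; (3,4)→{4}; (4,6)→{3,6}; (5,1)→{1,3}; (6,3)→{2,3,4}. Safe: 5. Place at column 5.
Columns [7, 2, 4, 6, 1, 3, 5], r−c [-6, 0, -1, -2, 4, 3, 2], r+c [8, 4, 7, 10, 6, 9, 12] are all distinct, so no two queens attack.

(1,7) (2,2) (3,4) (4,6) (5,1) (6,3) (7,5)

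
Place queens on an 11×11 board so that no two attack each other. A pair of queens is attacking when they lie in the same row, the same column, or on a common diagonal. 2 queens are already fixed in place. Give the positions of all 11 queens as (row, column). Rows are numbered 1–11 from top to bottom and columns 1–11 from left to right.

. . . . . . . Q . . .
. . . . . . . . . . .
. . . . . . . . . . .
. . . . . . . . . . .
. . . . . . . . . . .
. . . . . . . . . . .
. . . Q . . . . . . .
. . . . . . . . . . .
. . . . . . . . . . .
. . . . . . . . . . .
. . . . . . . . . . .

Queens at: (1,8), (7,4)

(1,8) (2,5) (3,11) (4,2) (5,10) (6,6) (7,4) (8,9) (9,1) (10,3) (11,7)

Row 2: attacked by (1,8)→{7,8,9}; (7,4)→{4,9}. Safe: 1, 2, 3, 5, 6, 10, 11. Place at column 5.
Row 3: attacked by (1,8)→{6,8,10}; (2,5)→{4,5,6}; (7,4)→{4,8}. Safe: 1, 2, 3, 7, 9, 11. Place at column 11.
Row 4: attacked by (1,8)→{5,8,11}; (2,5)→{3,5,7}; (3,11)→{10,11}; (7,4)→{1,4,7}. Safe: 2, 6, 9. Place at column 2.
Row 5: attacked by (1,8)→{4,8}; (2,5)→{2,5,8}; (3,11)→{9,11}; (4,2)→{1,2,3}; (7,4)→{2,4,6}. Safe: 7, 10. Place at column 10.
Row 6: attacked by (1,8)→{3,8}; (2,5)→{1,5,9}; (3,11)→{8,11}; (4,2)→{2,4}; (5,10)→{9,10,11}; (7,4)→{3,4,5}. Safe: 6, 7. Place at column 6.
Row 8: attacked by (1,8)→{1,8}; (2,5)→{5,11}; (3,11)→{6,11}; (4,2)→{2,6}; (5,10)→{7,10}; (6,6)→{4,6,8}; (7,4)→{3,4,5}. Safe: 9. Place at column 9.
Row 9: attacked by (1,8)→{8}; (2,5)→{5}; (3,11)→{5,11}; (4,2)→{2,7}; (5,10)→{6,10}; (6,6)→{3,6,9}; (7,4)→{2,4,6}; (8,9)→{8,9,10}. Safe: 1. Place at column 1.
Row 10: attacked by (1,8)→{8}; (2,5)→{5}; (3,11)→{4,11}; (4,2)→{2,8}; (5,10)→{5,10}; (6,6)→{2,6,10}; (7,4)→{1,4,7}; (8,9)→{7,9,11}; (9,1)→{1,2}. Safe: 3. Place at column 3.
Row 11: attacked by (1,8)→{8}; (2,5)→{5}; (3,11)→{3,11}; (4,2)→{2,9}; (5,10)→{4,10}; (6,6)→{1,6,11}; (7,4)→{4,8}; (8,9)→{6,9}; (9,1)→{1,3}; (10,3)→{2,3,4}. Safe: 7. Place at column 7.
Columns [8, 5, 11, 2, 10, 6, 4, 9, 1, 3, 7], r−c [-7, -3, -8, 2, -5, 0, 3, -1, 8, 7, 4], r+c [9, 7, 14, 6, 15, 12, 11, 17, 10, 13, 18] are all distinct, so no two queens attack.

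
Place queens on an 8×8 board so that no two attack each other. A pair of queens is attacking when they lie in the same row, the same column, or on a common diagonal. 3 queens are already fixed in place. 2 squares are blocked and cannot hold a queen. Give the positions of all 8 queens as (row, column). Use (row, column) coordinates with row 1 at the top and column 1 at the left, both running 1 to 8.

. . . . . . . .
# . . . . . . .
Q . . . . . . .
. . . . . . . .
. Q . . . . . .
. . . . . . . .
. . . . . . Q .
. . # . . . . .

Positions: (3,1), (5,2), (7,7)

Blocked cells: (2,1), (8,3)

Row 1: attacked by (3,1)→{1,3}; (5,2)→{2,6}; (7,7)→{1,7}. Safe: 4, 5, 8. Place at column 8.
Row 2: attacked by (1,8)→{7,8}; (3,1)→{1,2}; (5,2)→{2,5}; (7,7)→{2,7}. Blocked: 1. Safe: 3, 4, 6. Place at column 3.
Row 4: attacked by (1,8)→{5,8}; (2,3)→{1,3,5}; (3,1)→{1,2}; (5,2)→{1,2,3}; (7,7)→{4,7}. Safe: 6. Place at column 6.
Row 6: attacked by (1,8)→{3,8}; (2,3)→{3,7}; (3,1)→{1,4}; (4,6)→{4,6,8}; (5,2)→{1,2,3}; (7,7)→{6,7,8}. Safe: 5. Place at column 5.
Row 8: attacked by (1,8)→{1,8}; (2,3)→{3}; (3,1)→{1,6}; (4,6)→{2,6}; (5,2)→{2,5}; (6,5)→{3,5,7}; (7,7)→{6,7,8}. Blocked: 3. Safe: 4. Place at column 4.
Columns [8, 3, 1, 6, 2, 5, 7, 4], r−c [-7, -1, 2, -2, 3, 1, 0, 4], r+c [9, 5, 4, 10, 7, 11, 14, 12] are all distinct, so no two queens attack.

(1,8) (2,3) (3,1) (4,6) (5,2) (6,5) (7,7) (8,4)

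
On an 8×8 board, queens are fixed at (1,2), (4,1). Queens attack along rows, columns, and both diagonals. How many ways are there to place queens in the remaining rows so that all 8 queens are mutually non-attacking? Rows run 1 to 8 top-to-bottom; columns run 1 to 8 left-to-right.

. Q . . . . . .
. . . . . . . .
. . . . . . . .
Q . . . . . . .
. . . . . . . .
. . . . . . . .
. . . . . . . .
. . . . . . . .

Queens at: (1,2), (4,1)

Branch on row 2: col 4 → 0; col 5 → 1; col 6 → 0; col 7 → 0; col 8 → 1.
Sum: 0 + 1 + 0 + 0 + 1 = 2.

2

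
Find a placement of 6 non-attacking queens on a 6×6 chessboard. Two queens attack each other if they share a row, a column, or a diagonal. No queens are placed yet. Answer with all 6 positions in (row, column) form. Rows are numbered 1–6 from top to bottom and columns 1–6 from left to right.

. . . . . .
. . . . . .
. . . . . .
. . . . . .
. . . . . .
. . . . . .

Row 1: Safe: 1, 2, 3, 4, 5, 6. Place at column 5.
Row 2: attacked by (1,5)→{4,5,6}. Safe: 1, 2, 3. Place at column 3.
Row 3: attacked by (1,5)→{3,5}; (2,3)→{2,3,4}. Safe: 1, 6. Place at column 1.
Row 4: attacked by (1,5)→{2,5}; (2,3)→{1,3,5}; (3,1)→{1,2}. Safe: 4, 6. Place at column 6.
Row 5: attacked by (1,5)→{1,5}; (2,3)→{3,6}; (3,1)→{1,3}; (4,6)→{5,6}. Safe: 2, 4. Place at column 4.
Row 6: attacked by (1,5)→{5}; (2,3)→{3}; (3,1)→{1,4}; (4,6)→{4,6}; (5,4)→{3,4,5}. Safe: 2. Place at column 2.
Columns [5, 3, 1, 6, 4, 2], r−c [-4, -1, 2, -2, 1, 4], r+c [6, 5, 4, 10, 9, 8] are all distinct, so no two queens attack.

(1,5) (2,3) (3,1) (4,6) (5,4) (6,2)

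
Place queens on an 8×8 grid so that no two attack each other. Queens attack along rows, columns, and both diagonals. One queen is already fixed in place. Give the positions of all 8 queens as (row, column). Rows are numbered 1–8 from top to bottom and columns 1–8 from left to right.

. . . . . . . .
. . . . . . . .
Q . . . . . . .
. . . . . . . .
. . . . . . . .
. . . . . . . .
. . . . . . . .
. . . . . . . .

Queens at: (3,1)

(1,8) (2,4) (3,1) (4,3) (5,6) (6,2) (7,7) (8,5)

Row 1: attacked by (3,1)→{1,3}. Safe: 2, 4, 5, 6, 7, 8. Place at column 8.
Row 2: attacked by (1,8)→{7,8}; (3,1)→{1,2}. Safe: 3, 4, 5, 6. Place at column 4.
Row 4: attacked by (1,8)→{5,8}; (2,4)→{2,4,6}; (3,1)→{1,2}. Safe: 3, 7. Place at column 3.
Row 5: attacked by (1,8)→{4,8}; (2,4)→{1,4,7}; (3,1)→{1,3}; (4,3)→{2,3,4}. Safe: 5, 6. Place at column 6.
Row 6: attacked by (1,8)→{3,8}; (2,4)→{4,8}; (3,1)→{1,4}; (4,3)→{1,3,5}; (5,6)→{5,6,7}. Safe: 2. Place at column 2.
Row 7: attacked by (1,8)→{2,8}; (2,4)→{4}; (3,1)→{1,5}; (4,3)→{3,6}; (5,6)→{4,6,8}; (6,2)→{1,2,3}. Safe: 7. Place at column 7.
Row 8: attacked by (1,8)→{1,8}; (2,4)→{4}; (3,1)→{1,6}; (4,3)→{3,7}; (5,6)→{3,6}; (6,2)→{2,4}; (7,7)→{6,7,8}. Safe: 5. Place at column 5.
Columns [8, 4, 1, 3, 6, 2, 7, 5], r−c [-7, -2, 2, 1, -1, 4, 0, 3], r+c [9, 6, 4, 7, 11, 8, 14, 13] are all distinct, so no two queens attack.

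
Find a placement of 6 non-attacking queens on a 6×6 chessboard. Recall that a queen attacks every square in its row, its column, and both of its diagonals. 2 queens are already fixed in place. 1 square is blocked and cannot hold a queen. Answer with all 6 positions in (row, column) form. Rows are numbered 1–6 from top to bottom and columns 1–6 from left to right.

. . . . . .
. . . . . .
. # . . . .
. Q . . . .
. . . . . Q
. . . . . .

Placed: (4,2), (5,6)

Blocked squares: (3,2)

Row 1: attacked by (4,2)→{2,5}; (5,6)→{2,6}. Safe: 1, 3, 4. Place at column 4.
Row 2: attacked by (1,4)→{3,4,5}; (4,2)→{2,4}; (5,6)→{3,6}. Safe: 1. Place at column 1.
Row 3: attacked by (1,4)→{2,4,6}; (2,1)→{1,2}; (4,2)→{1,2,3}; (5,6)→{4,6}. Blocked: 2. Safe: 5. Place at column 5.
Row 6: attacked by (1,4)→{4}; (2,1)→{1,5}; (3,5)→{2,5}; (4,2)→{2,4}; (5,6)→{5,6}. Safe: 3. Place at column 3.
Columns [4, 1, 5, 2, 6, 3], r−c [-3, 1, -2, 2, -1, 3], r+c [5, 3, 8, 6, 11, 9] are all distinct, so no two queens attack.

(1,4) (2,1) (3,5) (4,2) (5,6) (6,3)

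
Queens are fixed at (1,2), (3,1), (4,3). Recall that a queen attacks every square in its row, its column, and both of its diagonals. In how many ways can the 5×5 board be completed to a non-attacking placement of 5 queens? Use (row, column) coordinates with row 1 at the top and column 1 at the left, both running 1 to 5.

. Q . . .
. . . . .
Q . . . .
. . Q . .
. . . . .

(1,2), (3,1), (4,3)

1

Branch on row 2: col 4 → 1.
Sum: 1 = 1.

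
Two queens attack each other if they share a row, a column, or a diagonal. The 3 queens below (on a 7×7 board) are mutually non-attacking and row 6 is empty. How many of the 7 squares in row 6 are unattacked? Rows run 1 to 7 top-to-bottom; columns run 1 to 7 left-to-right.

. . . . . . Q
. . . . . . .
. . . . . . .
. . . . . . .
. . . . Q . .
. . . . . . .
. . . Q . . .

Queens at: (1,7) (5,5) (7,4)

1

(1,7) attacks row 6 at column 7 and diagonals 2.
(5,5) attacks row 6 at column 5 and diagonals 4, 6.
(7,4) attacks row 6 at column 4 and diagonals 3, 5.
Attacked columns: {2, 3, 4, 5, 6, 7}. Safe: {1}.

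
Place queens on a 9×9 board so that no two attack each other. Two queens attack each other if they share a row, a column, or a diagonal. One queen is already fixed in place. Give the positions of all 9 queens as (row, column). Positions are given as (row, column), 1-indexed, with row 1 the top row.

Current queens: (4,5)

Row 1: attacked by (4,5)→{2,5,8}. Safe: 1, 3, 4, 6, 7, 9. Place at column 3.
Row 2: attacked by (1,3)→{2,3,4}; (4,5)→{3,5,7}. Safe: 1, 6, 8, 9. Place at column 6.
Row 3: attacked by (1,3)→{1,3,5}; (2,6)→{5,6,7}; (4,5)→{4,5,6}. Safe: 2, 8, 9. Place at column 9.
Row 5: attacked by (1,3)→{3,7}; (2,6)→{3,6,9}; (3,9)→{7,9}; (4,5)→{4,5,6}. Safe: 1, 2, 8. Place at column 8.
Row 6: attacked by (1,3)→{3,8}; (2,6)→{2,6}; (3,9)→{6,9}; (4,5)→{3,5,7}; (5,8)→{7,8,9}. Safe: 1, 4. Place at column 1.
Row 7: attacked by (1,3)→{3,9}; (2,6)→{1,6}; (3,9)→{5,9}; (4,5)→{2,5,8}; (5,8)→{6,8}; (6,1)→{1,2}. Safe: 4, 7. Place at column 4.
Row 8: attacked by (1,3)→{3}; (2,6)→{6}; (3,9)→{4,9}; (4,5)→{1,5,9}; (5,8)→{5,8}; (6,1)→{1,3}; (7,4)→{3,4,5}. Safe: 2, 7. Place at column 2.
Row 9: attacked by (1,3)→{3}; (2,6)→{6}; (3,9)→{3,9}; (4,5)→{5}; (5,8)→{4,8}; (6,1)→{1,4}; (7,4)→{2,4,6}; (8,2)→{1,2,3}. Safe: 7. Place at column 7.
Columns [3, 6, 9, 5, 8, 1, 4, 2, 7], r−c [-2, -4, -6, -1, -3, 5, 3, 6, 2], r+c [4, 8, 12, 9, 13, 7, 11, 10, 16] are all distinct, so no two queens attack.

(1,3) (2,6) (3,9) (4,5) (5,8) (6,1) (7,4) (8,2) (9,7)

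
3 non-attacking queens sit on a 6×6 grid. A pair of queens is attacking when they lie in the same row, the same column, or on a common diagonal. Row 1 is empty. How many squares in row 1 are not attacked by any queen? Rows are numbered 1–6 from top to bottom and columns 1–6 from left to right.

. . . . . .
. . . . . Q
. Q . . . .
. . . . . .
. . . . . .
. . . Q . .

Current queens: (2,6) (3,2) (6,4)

2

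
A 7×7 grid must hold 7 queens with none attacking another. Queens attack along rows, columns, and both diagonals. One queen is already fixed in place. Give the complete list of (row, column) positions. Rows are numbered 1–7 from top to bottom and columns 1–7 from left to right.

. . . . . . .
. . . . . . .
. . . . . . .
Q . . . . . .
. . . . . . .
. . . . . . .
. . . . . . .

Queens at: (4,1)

Row 1: attacked by (4,1)→{1,4}. Safe: 2, 3, 5, 6, 7. Place at column 6.
Row 2: attacked by (1,6)→{5,6,7}; (4,1)→{1,3}. Safe: 2, 4. Place at column 4.
Row 3: attacked by (1,6)→{4,6}; (2,4)→{3,4,5}; (4,1)→{1,2}. Safe: 7. Place at column 7.
Row 5: attacked by (1,6)→{2,6}; (2,4)→{1,4,7}; (3,7)→{5,7}; (4,1)→{1,2}. Safe: 3. Place at column 3.
Row 6: attacked by (1,6)→{1,6}; (2,4)→{4}; (3,7)→{4,7}; (4,1)→{1,3}; (5,3)→{2,3,4}. Safe: 5. Place at column 5.
Row 7: attacked by (1,6)→{6}; (2,4)→{4}; (3,7)→{3,7}; (4,1)→{1,4}; (5,3)→{1,3,5}; (6,5)→{4,5,6}. Safe: 2. Place at column 2.
Columns [6, 4, 7, 1, 3, 5, 2], r−c [-5, -2, -4, 3, 2, 1, 5], r+c [7, 6, 10, 5, 8, 11, 9] are all distinct, so no two queens attack.

(1,6) (2,4) (3,7) (4,1) (5,3) (6,5) (7,2)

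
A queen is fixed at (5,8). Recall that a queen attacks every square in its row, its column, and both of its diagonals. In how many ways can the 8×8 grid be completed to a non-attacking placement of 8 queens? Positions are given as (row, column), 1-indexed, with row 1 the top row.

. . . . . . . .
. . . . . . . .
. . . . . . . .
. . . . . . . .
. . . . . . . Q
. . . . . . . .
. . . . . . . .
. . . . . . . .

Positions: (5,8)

18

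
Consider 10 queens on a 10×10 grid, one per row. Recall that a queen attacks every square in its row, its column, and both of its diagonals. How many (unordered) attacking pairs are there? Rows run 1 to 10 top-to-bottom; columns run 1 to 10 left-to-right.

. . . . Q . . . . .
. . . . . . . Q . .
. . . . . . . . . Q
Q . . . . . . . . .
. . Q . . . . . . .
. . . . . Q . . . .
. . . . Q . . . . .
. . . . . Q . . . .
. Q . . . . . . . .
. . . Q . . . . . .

7

Same column: (1,5)–(7,5) (column 5); (6,6)–(8,6) (column 6).
Same diagonal: (5,3)–(7,5) (|5−7| = |3−5| = 2); (5,3)–(8,6) (|5−8| = |3−6| = 3); (6,6)–(7,5) (|6−7| = |6−5| = 1); (7,5)–(8,6) (|7−8| = |5−6| = 1); (8,6)–(10,4) (|8−10| = |6−4| = 2).
Total attacking pairs: 7.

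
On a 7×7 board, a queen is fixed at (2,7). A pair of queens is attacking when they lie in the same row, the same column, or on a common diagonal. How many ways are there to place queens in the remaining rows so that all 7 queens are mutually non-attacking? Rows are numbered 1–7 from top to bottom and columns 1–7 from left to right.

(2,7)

7

Branch on row 1: col 1 → 0; col 2 → 1; col 3 → 2; col 4 → 2; col 5 → 2.
Sum: 0 + 1 + 2 + 2 + 2 = 7.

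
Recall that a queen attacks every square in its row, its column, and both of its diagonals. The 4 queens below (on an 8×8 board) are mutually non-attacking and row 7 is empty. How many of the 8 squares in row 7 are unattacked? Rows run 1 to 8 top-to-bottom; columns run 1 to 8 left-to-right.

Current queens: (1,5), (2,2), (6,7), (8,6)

(1,5) attacks row 7 at column 5.
(2,2) attacks row 7 at column 2 and diagonals 7.
(6,7) attacks row 7 at column 7 and diagonals 6, 8.
(8,6) attacks row 7 at column 6 and diagonals 5, 7.
Attacked columns: {2, 5, 6, 7, 8}. Safe: {1, 3, 4}.

3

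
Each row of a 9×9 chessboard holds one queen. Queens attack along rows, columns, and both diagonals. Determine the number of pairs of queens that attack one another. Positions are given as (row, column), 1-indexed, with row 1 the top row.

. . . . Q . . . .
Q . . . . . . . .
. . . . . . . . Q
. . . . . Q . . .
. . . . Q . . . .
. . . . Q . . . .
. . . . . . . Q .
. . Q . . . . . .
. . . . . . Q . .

6

Same column: (1,5)–(5,5) (column 5); (1,5)–(6,5) (column 5); (5,5)–(6,5) (column 5).
Same diagonal: (2,1)–(6,5) (|2−6| = |1−5| = 4); (4,6)–(5,5) (|4−5| = |6−5| = 1); (6,5)–(8,3) (|6−8| = |5−3| = 2).
Total attacking pairs: 6.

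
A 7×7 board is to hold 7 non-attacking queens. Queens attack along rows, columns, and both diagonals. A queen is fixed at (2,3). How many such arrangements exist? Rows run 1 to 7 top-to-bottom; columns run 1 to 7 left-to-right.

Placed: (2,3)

Branch on row 1: col 1 → 1; col 5 → 1; col 6 → 3; col 7 → 1.
Sum: 1 + 1 + 3 + 1 = 6.

6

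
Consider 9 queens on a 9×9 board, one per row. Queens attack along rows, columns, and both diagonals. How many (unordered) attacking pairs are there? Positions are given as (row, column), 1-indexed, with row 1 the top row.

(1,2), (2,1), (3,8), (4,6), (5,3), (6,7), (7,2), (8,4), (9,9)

3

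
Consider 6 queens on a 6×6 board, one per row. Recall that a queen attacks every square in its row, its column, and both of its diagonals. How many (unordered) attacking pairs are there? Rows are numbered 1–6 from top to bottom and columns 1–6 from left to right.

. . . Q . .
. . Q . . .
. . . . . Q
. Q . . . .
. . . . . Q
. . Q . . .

6

Same column: (2,3)–(6,3) (column 3); (3,6)–(5,6) (column 6).
Same diagonal: (1,4)–(2,3) (|1−2| = |4−3| = 1); (1,4)–(3,6) (|1−3| = |4−6| = 2); (2,3)–(5,6) (|2−5| = |3−6| = 3); (3,6)–(6,3) (|3−6| = |6−3| = 3).
Total attacking pairs: 6.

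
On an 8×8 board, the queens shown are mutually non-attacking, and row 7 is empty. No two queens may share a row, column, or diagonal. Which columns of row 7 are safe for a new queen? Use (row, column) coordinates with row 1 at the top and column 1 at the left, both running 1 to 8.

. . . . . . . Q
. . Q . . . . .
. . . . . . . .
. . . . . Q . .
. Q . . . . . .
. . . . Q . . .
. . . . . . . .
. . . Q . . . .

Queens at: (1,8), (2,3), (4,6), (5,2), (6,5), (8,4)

columns 1, 7

(1,8) attacks row 7 at column 8 and diagonals 2.
(2,3) attacks row 7 at column 3 and diagonals 8.
(4,6) attacks row 7 at column 6 and diagonals 3.
(5,2) attacks row 7 at column 2 and diagonals 4.
(6,5) attacks row 7 at column 5 and diagonals 4, 6.
(8,4) attacks row 7 at column 4 and diagonals 3, 5.
Attacked columns: {2, 3, 4, 5, 6, 8}. Safe: {1, 7}.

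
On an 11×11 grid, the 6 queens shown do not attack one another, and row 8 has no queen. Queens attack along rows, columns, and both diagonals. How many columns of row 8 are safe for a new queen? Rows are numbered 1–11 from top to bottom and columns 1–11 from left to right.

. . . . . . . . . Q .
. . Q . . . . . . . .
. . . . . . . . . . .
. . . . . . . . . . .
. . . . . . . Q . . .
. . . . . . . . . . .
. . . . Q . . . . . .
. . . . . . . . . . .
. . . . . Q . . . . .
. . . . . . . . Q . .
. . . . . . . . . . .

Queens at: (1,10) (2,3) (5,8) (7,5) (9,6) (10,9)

(1,10) attacks row 8 at column 10 and diagonals 3.
(2,3) attacks row 8 at column 3 and diagonals 9.
(5,8) attacks row 8 at column 8 and diagonals 5, 11.
(7,5) attacks row 8 at column 5 and diagonals 4, 6.
(9,6) attacks row 8 at column 6 and diagonals 5, 7.
(10,9) attacks row 8 at column 9 and diagonals 7, 11.
Attacked columns: {3, 4, 5, 6, 7, 8, 9, 10, 11}. Safe: {1, 2}.

2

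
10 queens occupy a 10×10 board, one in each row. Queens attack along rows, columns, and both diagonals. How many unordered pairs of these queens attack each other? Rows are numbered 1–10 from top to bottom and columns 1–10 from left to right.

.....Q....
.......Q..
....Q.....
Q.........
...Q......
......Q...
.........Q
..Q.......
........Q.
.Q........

All columns are distinct and no two queens satisfy |Δrow| = |Δcol|, so no pair attacks.

0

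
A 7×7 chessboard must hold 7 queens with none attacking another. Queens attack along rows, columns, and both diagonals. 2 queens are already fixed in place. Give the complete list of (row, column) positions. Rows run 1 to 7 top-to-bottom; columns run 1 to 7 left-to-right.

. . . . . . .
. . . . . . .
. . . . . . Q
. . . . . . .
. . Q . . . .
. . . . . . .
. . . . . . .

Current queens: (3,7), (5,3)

(1,4) (2,2) (3,7) (4,5) (5,3) (6,1) (7,6)

Row 1: attacked by (3,7)→{5,7}; (5,3)→{3,7}. Safe: 1, 2, 4, 6. Place at column 4.
Row 2: attacked by (1,4)→{3,4,5}; (3,7)→{6,7}; (5,3)→{3,6}. Safe: 1, 2. Place at column 2.
Row 4: attacked by (1,4)→{1,4,7}; (2,2)→{2,4}; (3,7)→{6,7}; (5,3)→{2,3,4}. Safe: 5. Place at column 5.
Row 6: attacked by (1,4)→{4}; (2,2)→{2,6}; (3,7)→{4,7}; (4,5)→{3,5,7}; (5,3)→{2,3,4}. Safe: 1. Place at column 1.
Row 7: attacked by (1,4)→{4}; (2,2)→{2,7}; (3,7)→{3,7}; (4,5)→{2,5}; (5,3)→{1,3,5}; (6,1)→{1,2}. Safe: 6. Place at column 6.
Columns [4, 2, 7, 5, 3, 1, 6], r−c [-3, 0, -4, -1, 2, 5, 1], r+c [5, 4, 10, 9, 8, 7, 13] are all distinct, so no two queens attack.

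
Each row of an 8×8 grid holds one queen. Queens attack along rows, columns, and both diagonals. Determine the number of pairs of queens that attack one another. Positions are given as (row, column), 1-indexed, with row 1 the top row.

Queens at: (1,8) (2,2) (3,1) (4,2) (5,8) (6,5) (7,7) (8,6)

8

Same column: (1,8)–(5,8) (column 8); (2,2)–(4,2) (column 2).
Same diagonal: (2,2)–(3,1) (|2−3| = |2−1| = 1); (2,2)–(7,7) (|2−7| = |2−7| = 5); (3,1)–(4,2) (|3−4| = |1−2| = 1); (3,1)–(8,6) (|3−8| = |1−6| = 5); (4,2)–(8,6) (|4−8| = |2−6| = 4); (7,7)–(8,6) (|7−8| = |7−6| = 1).
Total attacking pairs: 8.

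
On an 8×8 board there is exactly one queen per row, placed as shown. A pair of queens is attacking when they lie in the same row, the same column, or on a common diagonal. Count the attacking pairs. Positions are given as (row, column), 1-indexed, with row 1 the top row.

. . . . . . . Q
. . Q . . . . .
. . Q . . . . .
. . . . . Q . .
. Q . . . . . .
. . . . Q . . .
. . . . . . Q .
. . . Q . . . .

2

Same column: (2,3)–(3,3) (column 3).
Same diagonal: (3,3)–(7,7) (|3−7| = |3−7| = 4).
Total attacking pairs: 2.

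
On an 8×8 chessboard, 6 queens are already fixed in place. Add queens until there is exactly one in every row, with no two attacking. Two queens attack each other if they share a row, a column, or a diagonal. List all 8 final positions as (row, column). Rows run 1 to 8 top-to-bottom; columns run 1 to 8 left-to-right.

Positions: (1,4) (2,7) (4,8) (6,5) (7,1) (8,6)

(1,4) (2,7) (3,3) (4,8) (5,2) (6,5) (7,1) (8,6)

Row 3: attacked by (1,4)→{2,4,6}; (2,7)→{6,7,8}; (4,8)→{7,8}; (6,5)→{2,5,8}; (7,1)→{1,5}; (8,6)→{1,6}. Safe: 3. Place at column 3.
Row 5: attacked by (1,4)→{4,8}; (2,7)→{4,7}; (3,3)→{1,3,5}; (4,8)→{7,8}; (6,5)→{4,5,6}; (7,1)→{1,3}; (8,6)→{3,6}. Safe: 2. Place at column 2.
Columns [4, 7, 3, 8, 2, 5, 1, 6], r−c [-3, -5, 0, -4, 3, 1, 6, 2], r+c [5, 9, 6, 12, 7, 11, 8, 14] are all distinct, so no two queens attack.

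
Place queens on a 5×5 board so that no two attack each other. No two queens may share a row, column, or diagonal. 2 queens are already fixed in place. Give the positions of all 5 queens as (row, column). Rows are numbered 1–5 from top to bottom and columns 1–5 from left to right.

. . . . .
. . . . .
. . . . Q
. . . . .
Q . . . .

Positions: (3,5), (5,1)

Row 1: attacked by (3,5)→{3,5}; (5,1)→{1,5}. Safe: 2, 4. Place at column 4.
Row 2: attacked by (1,4)→{3,4,5}; (3,5)→{4,5}; (5,1)→{1,4}. Safe: 2. Place at column 2.
Row 4: attacked by (1,4)→{1,4}; (2,2)→{2,4}; (3,5)→{4,5}; (5,1)→{1,2}. Safe: 3. Place at column 3.
Columns [4, 2, 5, 3, 1], r−c [-3, 0, -2, 1, 4], r+c [5, 4, 8, 7, 6] are all distinct, so no two queens attack.

(1,4) (2,2) (3,5) (4,3) (5,1)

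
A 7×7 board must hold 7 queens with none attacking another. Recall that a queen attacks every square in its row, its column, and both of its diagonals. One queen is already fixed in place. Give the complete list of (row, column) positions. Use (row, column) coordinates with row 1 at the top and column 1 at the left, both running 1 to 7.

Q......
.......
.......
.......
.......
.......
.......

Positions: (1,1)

(1,1) (2,6) (3,4) (4,2) (5,7) (6,5) (7,3)

Row 2: attacked by (1,1)→{1,2}. Safe: 3, 4, 5, 6, 7. Place at column 6.
Row 3: attacked by (1,1)→{1,3}; (2,6)→{5,6,7}. Safe: 2, 4. Place at column 4.
Row 4: attacked by (1,1)→{1,4}; (2,6)→{4,6}; (3,4)→{3,4,5}. Safe: 2, 7. Place at column 2.
Row 5: attacked by (1,1)→{1,5}; (2,6)→{3,6}; (3,4)→{2,4,6}; (4,2)→{1,2,3}. Safe: 7. Place at column 7.
Row 6: attacked by (1,1)→{1,6}; (2,6)→{2,6}; (3,4)→{1,4,7}; (4,2)→{2,4}; (5,7)→{6,7}. Safe: 3, 5. Place at column 5.
Row 7: attacked by (1,1)→{1,7}; (2,6)→{1,6}; (3,4)→{4}; (4,2)→{2,5}; (5,7)→{5,7}; (6,5)→{4,5,6}. Safe: 3. Place at column 3.
Columns [1, 6, 4, 2, 7, 5, 3], r−c [0, -4, -1, 2, -2, 1, 4], r+c [2, 8, 7, 6, 12, 11, 10] are all distinct, so no two queens attack.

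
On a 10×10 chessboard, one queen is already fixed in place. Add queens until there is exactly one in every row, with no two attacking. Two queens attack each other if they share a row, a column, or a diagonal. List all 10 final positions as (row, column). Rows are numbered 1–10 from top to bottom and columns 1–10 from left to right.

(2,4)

Row 1: attacked by (2,4)→{3,4,5}. Safe: 1, 2, 6, 7, 8, 9, 10. Place at column 8.
Row 3: attacked by (1,8)→{6,8,10}; (2,4)→{3,4,5}. Safe: 1, 2, 7, 9. Place at column 9.
Row 4: attacked by (1,8)→{5,8}; (2,4)→{2,4,6}; (3,9)→{8,9,10}. Safe: 1, 3, 7. Place at column 7.
Row 5: attacked by (1,8)→{4,8}; (2,4)→{1,4,7}; (3,9)→{7,9}; (4,7)→{6,7,8}. Safe: 2, 3, 5, 10. Place at column 3.
Row 6: attacked by (1,8)→{3,8}; (2,4)→{4,8}; (3,9)→{6,9}; (4,7)→{5,7,9}; (5,3)→{2,3,4}. Safe: 1, 10. Place at column 1.
Row 7: attacked by (1,8)→{2,8}; (2,4)→{4,9}; (3,9)→{5,9}; (4,7)→{4,7,10}; (5,3)→{1,3,5}; (6,1)→{1,2}. Safe: 6. Place at column 6.
Row 8: attacked by (1,8)→{1,8}; (2,4)→{4,10}; (3,9)→{4,9}; (4,7)→{3,7}; (5,3)→{3,6}; (6,1)→{1,3}; (7,6)→{5,6,7}. Safe: 2. Place at column 2.
Row 9: attacked by (1,8)→{8}; (2,4)→{4}; (3,9)→{3,9}; (4,7)→{2,7}; (5,3)→{3,7}; (6,1)→{1,4}; (7,6)→{4,6,8}; (8,2)→{1,2,3}. Safe: 5, 10. Place at column 5.
Row 10: attacked by (1,8)→{8}; (2,4)→{4}; (3,9)→{2,9}; (4,7)→{1,7}; (5,3)→{3,8}; (6,1)→{1,5}; (7,6)→{3,6,9}; (8,2)→{2,4}; (9,5)→{4,5,6}. Safe: 10. Place at column 10.
Columns [8, 4, 9, 7, 3, 1, 6, 2, 5, 10], r−c [-7, -2, -6, -3, 2, 5, 1, 6, 4, 0], r+c [9, 6, 12, 11, 8, 7, 13, 10, 14, 20] are all distinct, so no two queens attack.

(1,8) (2,4) (3,9) (4,7) (5,3) (6,1) (7,6) (8,2) (9,5) (10,10)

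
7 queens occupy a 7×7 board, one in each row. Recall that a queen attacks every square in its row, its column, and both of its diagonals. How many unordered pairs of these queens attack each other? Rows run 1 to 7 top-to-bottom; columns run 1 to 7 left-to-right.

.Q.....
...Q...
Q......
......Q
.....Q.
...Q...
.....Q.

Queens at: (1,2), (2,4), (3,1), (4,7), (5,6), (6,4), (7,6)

Same column: (2,4)–(6,4) (column 4); (5,6)–(7,6) (column 6).
Same diagonal: (1,2)–(5,6) (|1−5| = |2−6| = 4); (3,1)–(6,4) (|3−6| = |1−4| = 3); (4,7)–(5,6) (|4−5| = |7−6| = 1).
Total attacking pairs: 5.

5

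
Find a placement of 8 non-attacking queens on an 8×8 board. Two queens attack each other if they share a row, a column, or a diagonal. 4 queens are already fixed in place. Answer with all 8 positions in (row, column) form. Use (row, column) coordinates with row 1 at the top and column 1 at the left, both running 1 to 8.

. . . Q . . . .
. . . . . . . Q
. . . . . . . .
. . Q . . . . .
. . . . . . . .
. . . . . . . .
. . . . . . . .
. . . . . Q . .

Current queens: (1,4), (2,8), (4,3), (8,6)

Row 3: attacked by (1,4)→{2,4,6}; (2,8)→{7,8}; (4,3)→{2,3,4}; (8,6)→{1,6}. Safe: 5. Place at column 5.
Row 5: attacked by (1,4)→{4,8}; (2,8)→{5,8}; (3,5)→{3,5,7}; (4,3)→{2,3,4}; (8,6)→{3,6}. Safe: 1. Place at column 1.
Row 6: attacked by (1,4)→{4}; (2,8)→{4,8}; (3,5)→{2,5,8}; (4,3)→{1,3,5}; (5,1)→{1,2}; (8,6)→{4,6,8}. Safe: 7. Place at column 7.
Row 7: attacked by (1,4)→{4}; (2,8)→{3,8}; (3,5)→{1,5}; (4,3)→{3,6}; (5,1)→{1,3}; (6,7)→{6,7,8}; (8,6)→{5,6,7}. Safe: 2. Place at column 2.
Columns [4, 8, 5, 3, 1, 7, 2, 6], r−c [-3, -6, -2, 1, 4, -1, 5, 2], r+c [5, 10, 8, 7, 6, 13, 9, 14] are all distinct, so no two queens attack.

(1,4) (2,8) (3,5) (4,3) (5,1) (6,7) (7,2) (8,6)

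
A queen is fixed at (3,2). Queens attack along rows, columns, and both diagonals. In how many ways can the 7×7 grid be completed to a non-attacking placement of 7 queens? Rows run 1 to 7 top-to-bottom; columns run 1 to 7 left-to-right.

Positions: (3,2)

6

Branch on row 1: col 1 → 1; col 3 → 2; col 5 → 2; col 6 → 1; col 7 → 0.
Sum: 1 + 2 + 2 + 1 + 0 = 6.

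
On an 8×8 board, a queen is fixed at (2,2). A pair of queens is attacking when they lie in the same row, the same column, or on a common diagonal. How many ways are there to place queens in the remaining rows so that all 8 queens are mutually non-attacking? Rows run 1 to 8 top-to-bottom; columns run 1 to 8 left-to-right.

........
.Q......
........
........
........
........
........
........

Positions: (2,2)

16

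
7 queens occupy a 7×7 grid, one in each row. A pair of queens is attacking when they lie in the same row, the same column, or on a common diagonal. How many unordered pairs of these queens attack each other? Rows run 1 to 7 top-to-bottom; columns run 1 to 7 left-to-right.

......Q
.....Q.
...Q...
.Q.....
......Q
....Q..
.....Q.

4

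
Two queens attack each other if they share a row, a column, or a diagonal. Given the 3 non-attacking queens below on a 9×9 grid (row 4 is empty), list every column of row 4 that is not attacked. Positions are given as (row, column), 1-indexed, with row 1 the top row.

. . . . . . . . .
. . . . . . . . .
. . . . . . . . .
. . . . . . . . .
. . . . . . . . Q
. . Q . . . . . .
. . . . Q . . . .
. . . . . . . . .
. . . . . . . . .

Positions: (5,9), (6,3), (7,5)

(5,9) attacks row 4 at column 9 and diagonals 8.
(6,3) attacks row 4 at column 3 and diagonals 1, 5.
(7,5) attacks row 4 at column 5 and diagonals 2, 8.
Attacked columns: {1, 2, 3, 5, 8, 9}. Safe: {4, 6, 7}.

columns 4, 6, 7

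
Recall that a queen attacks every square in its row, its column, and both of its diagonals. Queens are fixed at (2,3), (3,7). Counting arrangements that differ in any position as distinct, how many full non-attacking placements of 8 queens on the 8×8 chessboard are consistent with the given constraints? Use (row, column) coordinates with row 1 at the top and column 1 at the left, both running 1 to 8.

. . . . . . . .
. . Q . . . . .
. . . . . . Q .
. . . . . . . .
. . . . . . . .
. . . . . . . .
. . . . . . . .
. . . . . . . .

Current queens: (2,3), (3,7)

3

Branch on row 1: col 1 → 0; col 6 → 3; col 8 → 0.
Sum: 0 + 3 + 0 = 3.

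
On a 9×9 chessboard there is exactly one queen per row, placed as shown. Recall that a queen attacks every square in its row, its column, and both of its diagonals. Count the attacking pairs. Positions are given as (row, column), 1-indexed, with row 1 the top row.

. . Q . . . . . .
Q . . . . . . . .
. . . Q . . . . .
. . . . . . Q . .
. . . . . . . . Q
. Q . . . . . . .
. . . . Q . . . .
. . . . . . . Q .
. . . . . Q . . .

All columns are distinct and no two queens satisfy |Δrow| = |Δcol|, so no pair attacks.

0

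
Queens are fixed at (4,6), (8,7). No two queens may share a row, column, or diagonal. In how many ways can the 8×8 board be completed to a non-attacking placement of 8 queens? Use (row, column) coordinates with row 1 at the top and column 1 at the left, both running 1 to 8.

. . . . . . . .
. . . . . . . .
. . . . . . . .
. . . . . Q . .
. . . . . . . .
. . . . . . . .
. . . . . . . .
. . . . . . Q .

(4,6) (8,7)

Branch on row 1: col 1 → 0; col 2 → 0; col 4 → 1; col 5 → 2; col 8 → 0.
Sum: 0 + 0 + 1 + 2 + 0 = 3.

3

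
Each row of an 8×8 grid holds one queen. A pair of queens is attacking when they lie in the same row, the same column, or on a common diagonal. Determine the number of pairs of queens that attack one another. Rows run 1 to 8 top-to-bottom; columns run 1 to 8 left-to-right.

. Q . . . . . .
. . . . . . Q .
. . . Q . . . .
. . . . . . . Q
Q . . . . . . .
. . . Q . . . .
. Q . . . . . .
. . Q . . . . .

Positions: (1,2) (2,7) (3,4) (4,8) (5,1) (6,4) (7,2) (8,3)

Same column: (1,2)–(7,2) (column 2); (3,4)–(6,4) (column 4).
Same diagonal: (1,2)–(3,4) (|1−3| = |2−4| = 2); (2,7)–(7,2) (|2−7| = |7−2| = 5); (7,2)–(8,3) (|7−8| = |2−3| = 1).
Total attacking pairs: 5.

5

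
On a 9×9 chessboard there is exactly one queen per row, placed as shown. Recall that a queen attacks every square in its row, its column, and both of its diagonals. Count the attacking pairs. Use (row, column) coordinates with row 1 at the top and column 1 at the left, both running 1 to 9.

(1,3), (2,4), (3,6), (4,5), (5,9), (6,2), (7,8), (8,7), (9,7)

5

Same column: (8,7)–(9,7) (column 7).
Same diagonal: (1,3)–(2,4) (|1−2| = |3−4| = 1); (3,6)–(4,5) (|3−4| = |6−5| = 1); (4,5)–(7,8) (|4−7| = |5−8| = 3); (7,8)–(8,7) (|7−8| = |8−7| = 1).
Total attacking pairs: 5.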